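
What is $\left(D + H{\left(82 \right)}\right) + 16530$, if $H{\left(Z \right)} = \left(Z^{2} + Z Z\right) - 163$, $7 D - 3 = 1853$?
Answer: $\frac{210561}{7} \approx 30080.0$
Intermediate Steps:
$D = \frac{1856}{7}$ ($D = \frac{3}{7} + \frac{1}{7} \cdot 1853 = \frac{3}{7} + \frac{1853}{7} = \frac{1856}{7} \approx 265.14$)
$H{\left(Z \right)} = -163 + 2 Z^{2}$ ($H{\left(Z \right)} = \left(Z^{2} + Z^{2}\right) - 163 = 2 Z^{2} - 163 = -163 + 2 Z^{2}$)
$\left(D + H{\left(82 \right)}\right) + 16530 = \left(\frac{1856}{7} - \left(163 - 2 \cdot 82^{2}\right)\right) + 16530 = \left(\frac{1856}{7} + \left(-163 + 2 \cdot 6724\right)\right) + 16530 = \left(\frac{1856}{7} + \left(-163 + 13448\right)\right) + 16530 = \left(\frac{1856}{7} + 13285\right) + 16530 = \frac{94851}{7} + 16530 = \frac{210561}{7}$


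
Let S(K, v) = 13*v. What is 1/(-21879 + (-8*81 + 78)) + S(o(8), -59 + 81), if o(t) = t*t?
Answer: 6420413/22449 ≈ 286.00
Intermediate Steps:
o(t) = t²
1/(-21879 + (-8*81 + 78)) + S(o(8), -59 + 81) = 1/(-21879 + (-8*81 + 78)) + 13*(-59 + 81) = 1/(-21879 + (-648 + 78)) + 13*22 = 1/(-21879 - 570) + 286 = 1/(-22449) + 286 = -1/22449 + 286 = 6420413/22449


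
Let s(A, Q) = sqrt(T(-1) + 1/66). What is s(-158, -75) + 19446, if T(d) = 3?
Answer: 19446 + sqrt(13134)/66 ≈ 19448.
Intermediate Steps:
s(A, Q) = sqrt(13134)/66 (s(A, Q) = sqrt(3 + 1/66) = sqrt(199/66) = sqrt(13134)/66)
s(-158, -75) + 19446 = sqrt(13134)/66 + 19446 = 19446 + sqrt(13134)/66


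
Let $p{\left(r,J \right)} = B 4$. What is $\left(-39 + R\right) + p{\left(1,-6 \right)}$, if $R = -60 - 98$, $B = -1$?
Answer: $-201$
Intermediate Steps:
$p{\left(r,J \right)} = -4$ ($p{\left(r,J \right)} = \left(-1\right) 4 = -4$)
$R = -158$
$\left(-39 + R\right) + p{\left(1,-6 \right)} = \left(-39 - 158\right) - 4 = -197 - 4 = -201$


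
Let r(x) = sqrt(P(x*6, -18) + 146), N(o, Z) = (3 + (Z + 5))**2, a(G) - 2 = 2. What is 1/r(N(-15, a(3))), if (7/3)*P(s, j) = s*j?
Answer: -I*sqrt(319438)/45634 ≈ -0.012385*I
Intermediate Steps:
a(G) = 4 (a(G) = 2 + 2 = 4)
P(s, j) = 3*j*s/7 (P(s, j) = 3*(s*j)/7 = 3*(j*s)/7 = 3*j*s/7)
N(o, Z) = (8 + Z)**2 (N(o, Z) = (3 + (5 + Z))**2 = (8 + Z)**2)
r(x) = sqrt(146 - 324*x/7) (r(x) = sqrt((3/7)*(-18)*(x*6) + 146) = sqrt((3/7)*(-18)*(6*x) + 146) = sqrt(-324*x/7 + 146) = sqrt(146 - 324*x/7))
1/r(N(-15, a(3))) = 1/(sqrt(7154 - 2268*(8 + 4)**2)/7) = 1/(sqrt(7154 - 2268*12**2)/7) = 1/(sqrt(7154 - 2268*144)/7) = 1/(sqrt(7154 - 326592)/7) = 1/(sqrt(-319438)/7) = 1/((I*sqrt(319438))/7) = 1/(I*sqrt(319438)/7) = -I*sqrt(319438)/45634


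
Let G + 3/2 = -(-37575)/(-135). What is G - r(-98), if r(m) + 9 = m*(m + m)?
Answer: -116873/6 ≈ -19479.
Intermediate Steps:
G = -1679/6 (G = -3/2 - (-37575)/(-135) = -3/2 - (-37575)*(-1)/135 = -3/2 - 225*167/135 = -3/2 - 835/3 = -1679/6 ≈ -279.83)
r(m) = -9 + 2*m**2 (r(m) = -9 + m*(m + m) = -9 + m*(2*m) = -9 + 2*m**2)
G - r(-98) = -1679/6 - (-9 + 2*(-98)**2) = -1679/6 - (-9 + 2*9604) = -1679/6 - (-9 + 19208) = -1679/6 - 1*19199 = -1679/6 - 19199 = -116873/6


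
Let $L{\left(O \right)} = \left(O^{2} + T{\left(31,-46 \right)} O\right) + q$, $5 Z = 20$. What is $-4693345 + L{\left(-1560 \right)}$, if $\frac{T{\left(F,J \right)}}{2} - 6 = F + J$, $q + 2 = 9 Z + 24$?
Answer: $-2231607$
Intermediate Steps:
$Z = 4$ ($Z = \frac{1}{5} \cdot 20 = 4$)
$q = 58$ ($q = -2 + \left(9 \cdot 4 + 24\right) = -2 + \left(36 + 24\right) = -2 + 60 = 58$)
$T{\left(F,J \right)} = 12 + 2 F + 2 J$ ($T{\left(F,J \right)} = 12 + 2 \left(F + J\right) = 12 + \left(2 F + 2 J\right) = 12 + 2 F + 2 J$)
$L{\left(O \right)} = 58 + O^{2} - 18 O$ ($L{\left(O \right)} = \left(O^{2} + \left(12 + 2 \cdot 31 + 2 \left(-46\right)\right) O\right) + 58 = \left(O^{2} + \left(12 + 62 - 92\right) O\right) + 58 = \left(O^{2} - 18 O\right) + 58 = 58 + O^{2} - 18 O$)
$-4693345 + L{\left(-1560 \right)} = -4693345 + \left(58 + \left(-1560\right)^{2} - -28080\right) = -4693345 + \left(58 + 2433600 + 28080\right) = -4693345 + 2461738 = -2231607$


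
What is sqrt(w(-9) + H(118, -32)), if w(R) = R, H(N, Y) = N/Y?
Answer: I*sqrt(203)/4 ≈ 3.562*I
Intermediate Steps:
sqrt(w(-9) + H(118, -32)) = sqrt(-9 + 118/(-32)) = sqrt(-9 + 118*(-1/32)) = sqrt(-9 - 59/16) = sqrt(-203/16) = I*sqrt(203)/4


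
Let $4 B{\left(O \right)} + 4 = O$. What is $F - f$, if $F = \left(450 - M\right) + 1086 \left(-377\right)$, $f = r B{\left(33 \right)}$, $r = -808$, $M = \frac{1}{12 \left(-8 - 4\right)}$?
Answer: $- \frac{58048415}{144} \approx -4.0311 \cdot 10^{5}$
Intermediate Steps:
$B{\left(O \right)} = -1 + \frac{O}{4}$
$M = - \frac{1}{144}$ ($M = \frac{1}{12 \left(-12\right)} = \frac{1}{-144} = - \frac{1}{144} \approx -0.0069444$)
$f = -5858$ ($f = - 808 \left(-1 + \frac{1}{4} \cdot 33\right) = - 808 \left(-1 + \frac{33}{4}\right) = \left(-808\right) \frac{29}{4} = -5858$)
$F = - \frac{58891967}{144}$ ($F = \left(450 - - \frac{1}{144}\right) + 1086 \left(-377\right) = \left(450 + \frac{1}{144}\right) - 409422 = \frac{64801}{144} - 409422 = - \frac{58891967}{144} \approx -4.0897 \cdot 10^{5}$)
$F - f = - \frac{58891967}{144} - -5858 = - \frac{58891967}{144} + 5858 = - \frac{58048415}{144}$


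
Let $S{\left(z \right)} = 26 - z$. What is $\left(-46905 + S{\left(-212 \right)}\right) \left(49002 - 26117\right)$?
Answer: $-1067974295$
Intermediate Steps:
$\left(-46905 + S{\left(-212 \right)}\right) \left(49002 - 26117\right) = \left(-46905 + \left(26 - -212\right)\right) \left(49002 - 26117\right) = \left(-46905 + \left(26 + 212\right)\right) 22885 = \left(-46905 + 238\right) 22885 = \left(-46667\right) 22885 = -1067974295$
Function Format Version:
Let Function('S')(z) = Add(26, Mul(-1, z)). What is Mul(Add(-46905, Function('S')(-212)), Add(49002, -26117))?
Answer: -1067974295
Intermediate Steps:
Mul(Add(-46905, Function('S')(-212)), Add(49002, -26117)) = Mul(Add(-46905, Add(26, Mul(-1, -212))), Add(49002, -26117)) = Mul(Add(-46905, Add(26, 212)), 22885) = Mul(Add(-46905, 238), 22885) = Mul(-46667, 22885) = -1067974295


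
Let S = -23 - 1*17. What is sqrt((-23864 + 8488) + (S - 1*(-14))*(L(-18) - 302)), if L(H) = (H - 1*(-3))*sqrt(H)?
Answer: 3*sqrt(-836 + 130*I*sqrt(2)) ≈ 9.4813 + 87.258*I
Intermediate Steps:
L(H) = sqrt(H)*(3 + H) (L(H) = (H + 3)*sqrt(H) = (3 + H)*sqrt(H) = sqrt(H)*(3 + H))
S = -40 (S = -23 - 17 = -40)
sqrt((-23864 + 8488) + (S - 1*(-14))*(L(-18) - 302)) = sqrt((-23864 + 8488) + (-40 - 1*(-14))*(sqrt(-18)*(3 - 18) - 302)) = sqrt(-15376 + (-40 + 14)*((3*I*sqrt(2))*(-15) - 302)) = sqrt(-15376 - 26*(-45*I*sqrt(2) - 302)) = sqrt(-15376 - 26*(-302 - 45*I*sqrt(2))) = sqrt(-15376 + (7852 + 1170*I*sqrt(2))) = sqrt(-7524 + 1170*I*sqrt(2))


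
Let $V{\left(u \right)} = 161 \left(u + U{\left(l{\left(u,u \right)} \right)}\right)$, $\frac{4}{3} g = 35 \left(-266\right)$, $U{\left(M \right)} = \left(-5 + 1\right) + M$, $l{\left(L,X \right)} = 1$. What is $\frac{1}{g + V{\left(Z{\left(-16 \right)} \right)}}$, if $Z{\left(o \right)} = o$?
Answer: $- \frac{2}{20083} \approx -9.9587 \cdot 10^{-5}$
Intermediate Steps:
$U{\left(M \right)} = -4 + M$
$g = - \frac{13965}{2}$ ($g = \frac{3 \cdot 35 \left(-266\right)}{4} = \frac{3}{4} \left(-9310\right) = - \frac{13965}{2} \approx -6982.5$)
$V{\left(u \right)} = -483 + 161 u$ ($V{\left(u \right)} = 161 \left(u + \left(-4 + 1\right)\right) = 161 \left(u - 3\right) = 161 \left(-3 + u\right) = -483 + 161 u$)
$\frac{1}{g + V{\left(Z{\left(-16 \right)} \right)}} = \frac{1}{- \frac{13965}{2} + \left(-483 + 161 \left(-16\right)\right)} = \frac{1}{- \frac{13965}{2} - 3059} = \frac{1}{- \frac{20083}{2}} = - \frac{2}{20083}$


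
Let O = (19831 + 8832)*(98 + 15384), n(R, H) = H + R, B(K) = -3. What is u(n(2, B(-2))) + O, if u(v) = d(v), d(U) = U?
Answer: 443760565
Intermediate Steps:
u(v) = v
O = 443760566 (O = 28663*15482 = 443760566)
u(n(2, B(-2))) + O = (-3 + 2) + 443760566 = -1 + 443760566 = 443760565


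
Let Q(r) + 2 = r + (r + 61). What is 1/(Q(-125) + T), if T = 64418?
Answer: 1/64227 ≈ 1.5570e-5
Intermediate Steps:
Q(r) = 59 + 2*r (Q(r) = -2 + (r + (r + 61)) = -2 + (r + (61 + r)) = -2 + (61 + 2*r) = 59 + 2*r)
1/(Q(-125) + T) = 1/((59 + 2*(-125)) + 64418) = 1/((59 - 250) + 64418) = 1/(-191 + 64418) = 1/64227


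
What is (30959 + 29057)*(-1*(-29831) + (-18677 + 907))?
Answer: 723852976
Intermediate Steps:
(30959 + 29057)*(-1*(-29831) + (-18677 + 907)) = 60016*(29831 - 17770) = 60016*12061 = 723852976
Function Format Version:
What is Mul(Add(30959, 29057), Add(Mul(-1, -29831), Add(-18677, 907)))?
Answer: 723852976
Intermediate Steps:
Mul(Add(30959, 29057), Add(Mul(-1, -29831), Add(-18677, 907))) = Mul(60016, Add(29831, -17770)) = Mul(60016, 12061) = 723852976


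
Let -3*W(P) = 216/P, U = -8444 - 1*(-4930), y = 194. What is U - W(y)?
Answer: -340822/97 ≈ -3513.6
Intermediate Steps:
U = -3514 (U = -8444 + 4930 = -3514)
W(P) = -72/P
U - W(y) = -3514 - (-72)/194 = -3514 - 1*(-36/97) = -3514 + 36/97 = -340822/97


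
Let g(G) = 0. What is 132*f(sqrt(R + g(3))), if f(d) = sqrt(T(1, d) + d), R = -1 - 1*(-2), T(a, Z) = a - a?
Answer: 132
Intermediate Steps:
T(a, Z) = 0
R = 1 (R = -1 + 2 = 1)
f(d) = sqrt(d) (f(d) = sqrt(0 + d) = sqrt(d))
132*f(sqrt(R + g(3))) = 132*sqrt(sqrt(1 + 0)) = 132*sqrt(sqrt(1)) = 132*sqrt(1) = 132*1 = 132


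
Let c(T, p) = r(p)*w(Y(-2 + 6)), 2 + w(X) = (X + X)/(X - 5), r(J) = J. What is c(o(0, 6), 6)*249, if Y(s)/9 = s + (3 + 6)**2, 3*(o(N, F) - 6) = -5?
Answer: 747/38 ≈ 19.658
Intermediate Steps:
o(N, F) = 13/3 (o(N, F) = 6 + (1/3)*(-5) = 6 - 5/3 = 13/3)
Y(s) = 729 + 9*s (Y(s) = 9*(s + (3 + 6)**2) = 9*(s + 9**2) = 9*(s + 81) = 9*(81 + s) = 729 + 9*s)
w(X) = -2 + 2*X/(-5 + X) (w(X) = -2 + (X + X)/(X - 5) = -2 + (2*X)/(-5 + X) = -2 + 2*X/(-5 + X))
c(T, p) = p/76 (c(T, p) = p*(10/(-5 + (729 + 9*(-2 + 6)))) = p*(10/(-5 + (729 + 9*4))) = p*(10/(-5 + (729 + 36))) = p*(10/(-5 + 765)) = p*(10/760) = p*(10*(1/760)) = p*(1/76) = p/76)
c(o(0, 6), 6)*249 = ((1/76)*6)*249 = (3/38)*249 = 747/38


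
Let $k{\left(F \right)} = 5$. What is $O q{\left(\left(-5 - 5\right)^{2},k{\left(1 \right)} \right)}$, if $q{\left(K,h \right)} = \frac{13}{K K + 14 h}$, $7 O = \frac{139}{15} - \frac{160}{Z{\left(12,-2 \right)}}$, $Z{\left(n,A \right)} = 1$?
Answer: $- \frac{221}{7950} \approx -0.027799$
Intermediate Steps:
$O = - \frac{323}{15}$ ($O = \frac{\frac{139}{15} - \frac{160}{1}}{7} = \frac{139 \cdot \frac{1}{15} - 160}{7} = \frac{\frac{139}{15} - 160}{7} = \frac{1}{7} \left(- \frac{2261}{15}\right) = - \frac{323}{15} \approx -21.533$)
$q{\left(K,h \right)} = \frac{13}{K^{2} + 14 h}$
$O q{\left(\left(-5 - 5\right)^{2},k{\left(1 \right)} \right)} = - \frac{323 \frac{13}{\left(\left(-5 - 5\right)^{2}\right)^{2} + 14 \cdot 5}}{15} = - \frac{323 \frac{13}{\left(\left(-10\right)^{2}\right)^{2} + 70}}{15} = - \frac{323 \frac{13}{100^{2} + 70}}{15} = - \frac{323 \frac{13}{10000 + 70}}{15} = - \frac{323 \cdot \frac{13}{10070}}{15} = - \frac{323 \cdot 13 \cdot \frac{1}{10070}}{15} = \left(- \frac{323}{15}\right) \frac{13}{10070} = - \frac{221}{7950}$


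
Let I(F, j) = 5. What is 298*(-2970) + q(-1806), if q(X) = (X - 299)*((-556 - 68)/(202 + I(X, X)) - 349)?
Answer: -9940795/69 ≈ -1.4407e+5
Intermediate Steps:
q(X) = 315757/3 - 24289*X/69 (q(X) = (X - 299)*((-556 - 68)/(202 + 5) - 349) = (-299 + X)*(-624/207 - 349) = (-299 + X)*(-624*1/207 - 349) = (-299 + X)*(-208/69 - 349) = (-299 + X)*(-24289/69) = 315757/3 - 24289*X/69)
298*(-2970) + q(-1806) = 298*(-2970) + (315757/3 - 24289/69*(-1806)) = -885060 + (315757/3 + 14621978/23) = -885060 + 51128345/69 = -9940795/69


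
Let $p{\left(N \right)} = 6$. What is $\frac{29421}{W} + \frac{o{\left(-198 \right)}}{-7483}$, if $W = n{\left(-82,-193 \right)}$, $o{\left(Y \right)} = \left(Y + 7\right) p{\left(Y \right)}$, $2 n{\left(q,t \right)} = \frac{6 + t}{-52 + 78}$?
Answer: $- \frac{11447967534}{1399321} \approx -8181.1$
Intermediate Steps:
$n{\left(q,t \right)} = \frac{3}{26} + \frac{t}{52}$ ($n{\left(q,t \right)} = \frac{\left(6 + t\right) \frac{1}{-52 + 78}}{2} = \frac{\left(6 + t\right) \frac{1}{26}}{2} = \frac{\frac{3}{13} + \frac{t}{26}}{2} = \frac{3}{26} + \frac{t}{52}$)
$o{\left(Y \right)} = 42 + 6 Y$ ($o{\left(Y \right)} = \left(Y + 7\right) 6 = \left(7 + Y\right) 6 = 42 + 6 Y$)
$W = - \frac{187}{52}$ ($W = \frac{3}{26} + \frac{1}{52} \left(-193\right) = \frac{3}{26} - \frac{193}{52} = - \frac{187}{52} \approx -3.5962$)
$\frac{29421}{W} + \frac{o{\left(-198 \right)}}{-7483} = \frac{29421}{- \frac{187}{52}} + \frac{42 + 6 \left(-198\right)}{-7483} = 29421 \left(- \frac{52}{187}\right) + \left(42 - 1188\right) \left(- \frac{1}{7483}\right) = - \frac{1529892}{187} - - \frac{1146}{7483} = - \frac{1529892}{187} + \frac{1146}{7483} = - \frac{11447967534}{1399321}$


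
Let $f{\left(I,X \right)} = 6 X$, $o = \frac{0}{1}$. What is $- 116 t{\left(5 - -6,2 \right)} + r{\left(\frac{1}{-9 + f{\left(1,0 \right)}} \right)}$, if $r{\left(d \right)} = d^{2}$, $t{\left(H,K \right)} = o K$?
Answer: $\frac{1}{81} \approx 0.012346$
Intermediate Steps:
$o = 0$ ($o = 0 \cdot 1 = 0$)
$t{\left(H,K \right)} = 0$ ($t{\left(H,K \right)} = 0 K = 0$)
$- 116 t{\left(5 - -6,2 \right)} + r{\left(\frac{1}{-9 + f{\left(1,0 \right)}} \right)} = \left(-116\right) 0 + \left(\frac{1}{-9 + 6 \cdot 0}\right)^{2} = 0 + \left(\frac{1}{-9 + 0}\right)^{2} = 0 + \left(\frac{1}{-9}\right)^{2} = 0 + \left(- \frac{1}{9}\right)^{2} = 0 + \frac{1}{81} = \frac{1}{81}$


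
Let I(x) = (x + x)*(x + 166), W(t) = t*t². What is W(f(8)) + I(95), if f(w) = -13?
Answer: 47393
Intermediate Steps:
W(t) = t³
I(x) = 2*x*(166 + x) (I(x) = (2*x)*(166 + x) = 2*x*(166 + x))
W(f(8)) + I(95) = (-13)³ + 2*95*(166 + 95) = -2197 + 2*95*261 = -2197 + 49590 = 47393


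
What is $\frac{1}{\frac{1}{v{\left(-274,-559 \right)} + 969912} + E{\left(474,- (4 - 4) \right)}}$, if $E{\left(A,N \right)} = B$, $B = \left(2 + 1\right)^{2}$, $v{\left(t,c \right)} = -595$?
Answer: $\frac{969317}{8723854} \approx 0.11111$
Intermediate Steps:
$B = 9$ ($B = 3^{2} = 9$)
$E{\left(A,N \right)} = 9$
$\frac{1}{\frac{1}{v{\left(-274,-559 \right)} + 969912} + E{\left(474,- (4 - 4) \right)}} = \frac{1}{\frac{1}{-595 + 969912} + 9} = \frac{1}{\frac{1}{969317} + 9} = \frac{1}{\frac{8723854}{969317}} = \frac{969317}{8723854}$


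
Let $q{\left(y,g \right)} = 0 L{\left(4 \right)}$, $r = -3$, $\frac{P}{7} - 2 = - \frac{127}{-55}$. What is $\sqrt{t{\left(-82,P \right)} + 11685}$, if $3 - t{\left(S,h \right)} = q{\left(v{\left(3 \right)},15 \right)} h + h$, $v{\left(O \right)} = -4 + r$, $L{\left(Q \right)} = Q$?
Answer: $\frac{\sqrt{35264955}}{55} \approx 107.97$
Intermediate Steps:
$P = \frac{1659}{55}$ ($P = 14 + 7 \left(- \frac{127}{-55}\right) = 14 + 7 \left(\left(-127\right) \left(- \frac{1}{55}\right)\right) = 14 + 7 \cdot \frac{127}{55} = 14 + \frac{889}{55} = \frac{1659}{55} \approx 30.164$)
$v{\left(O \right)} = -7$ ($v{\left(O \right)} = -4 - 3 = -7$)
$q{\left(y,g \right)} = 0$ ($q{\left(y,g \right)} = 0 \cdot 4 = 0$)
$t{\left(S,h \right)} = 3 - h$ ($t{\left(S,h \right)} = 3 - \left(0 h + h\right) = 3 - \left(0 + h\right) = 3 - h$)
$\sqrt{t{\left(-82,P \right)} + 11685} = \sqrt{\left(3 - \frac{1659}{55}\right) + 11685} = \sqrt{- \frac{1494}{55} + 11685} = \sqrt{\frac{641181}{55}} = \frac{\sqrt{35264955}}{55}$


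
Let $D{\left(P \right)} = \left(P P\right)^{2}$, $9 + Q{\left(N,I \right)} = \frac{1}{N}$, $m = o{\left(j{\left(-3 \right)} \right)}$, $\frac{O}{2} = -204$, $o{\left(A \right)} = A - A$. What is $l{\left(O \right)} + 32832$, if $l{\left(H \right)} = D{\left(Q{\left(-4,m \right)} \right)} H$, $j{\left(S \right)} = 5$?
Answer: $- \frac{94531587}{32} \approx -2.9541 \cdot 10^{6}$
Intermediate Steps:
$o{\left(A \right)} = 0$
$O = -408$ ($O = 2 \left(-204\right) = -408$)
$m = 0$
$Q{\left(N,I \right)} = -9 + \frac{1}{N}$
$D{\left(P \right)} = P^{4}$ ($D{\left(P \right)} = \left(P^{2}\right)^{2} = P^{4}$)
$l{\left(H \right)} = \frac{1874161 H}{256}$ ($l{\left(H \right)} = \left(-9 + \frac{1}{-4}\right)^{4} H = \left(-9 - \frac{1}{4}\right)^{4} H = \left(- \frac{37}{4}\right)^{4} H = \frac{1874161 H}{256}$)
$l{\left(O \right)} + 32832 = \frac{1874161}{256} \left(-408\right) + 32832 = - \frac{95582211}{32} + 32832 = - \frac{94531587}{32}$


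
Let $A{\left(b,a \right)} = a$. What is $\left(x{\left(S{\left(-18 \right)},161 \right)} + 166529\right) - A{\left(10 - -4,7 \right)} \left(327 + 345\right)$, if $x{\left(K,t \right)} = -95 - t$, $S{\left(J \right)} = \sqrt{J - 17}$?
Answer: $161569$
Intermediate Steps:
$S{\left(J \right)} = \sqrt{-17 + J}$
$\left(x{\left(S{\left(-18 \right)},161 \right)} + 166529\right) - A{\left(10 - -4,7 \right)} \left(327 + 345\right) = \left(\left(-95 - 161\right) + 166529\right) - 7 \left(327 + 345\right) = \left(\left(-95 - 161\right) + 166529\right) - 7 \cdot 672 = \left(-256 + 166529\right) - 4704 = 166273 - 4704 = 161569$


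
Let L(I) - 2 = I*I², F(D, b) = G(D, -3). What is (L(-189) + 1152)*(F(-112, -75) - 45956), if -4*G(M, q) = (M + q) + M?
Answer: 1239300863655/4 ≈ 3.0983e+11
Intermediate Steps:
G(M, q) = -M/2 - q/4 (G(M, q) = -((M + q) + M)/4 = -(q + 2*M)/4 = -M/2 - q/4)
F(D, b) = ¾ - D/2 (F(D, b) = -D/2 - ¼*(-3) = -D/2 + ¾ = ¾ - D/2)
L(I) = 2 + I³ (L(I) = 2 + I*I² = 2 + I³)
(L(-189) + 1152)*(F(-112, -75) - 45956) = ((2 + (-189)³) + 1152)*((¾ - ½*(-112)) - 45956) = ((2 - 6751269) + 1152)*((¾ + 56) - 45956) = (-6751267 + 1152)*(227/4 - 45956) = -6750115*(-183597/4) = 1239300863655/4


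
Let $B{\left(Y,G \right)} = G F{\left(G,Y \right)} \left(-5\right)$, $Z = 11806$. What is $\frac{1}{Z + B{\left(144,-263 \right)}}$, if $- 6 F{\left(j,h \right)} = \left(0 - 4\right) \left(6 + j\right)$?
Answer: $- \frac{3}{640492} \approx -4.6839 \cdot 10^{-6}$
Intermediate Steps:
$F{\left(j,h \right)} = 4 + \frac{2 j}{3}$ ($F{\left(j,h \right)} = - \frac{\left(0 - 4\right) \left(6 + j\right)}{6} = - \frac{\left(-4\right) \left(6 + j\right)}{6} = - \frac{-24 - 4 j}{6} = 4 + \frac{2 j}{3}$)
$B{\left(Y,G \right)} = - 5 G \left(4 + \frac{2 G}{3}\right)$ ($B{\left(Y,G \right)} = G \left(4 + \frac{2 G}{3}\right) \left(-5\right) = - 5 G \left(4 + \frac{2 G}{3}\right)$)
$\frac{1}{Z + B{\left(144,-263 \right)}} = \frac{1}{11806 - - \frac{2630 \left(6 - 263\right)}{3}} = \frac{1}{11806 - \left(- \frac{2630}{3}\right) \left(-257\right)} = \frac{1}{11806 - \frac{675910}{3}} = \frac{1}{- \frac{640492}{3}} = - \frac{3}{640492}$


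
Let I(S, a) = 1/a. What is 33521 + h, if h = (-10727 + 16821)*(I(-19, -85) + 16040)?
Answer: 8311402791/85 ≈ 9.7781e+7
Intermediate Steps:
h = 8308553506/85 (h = (-10727 + 16821)*(1/(-85) + 16040) = 6094*(-1/85 + 16040) = 6094*(1363399/85) = 8308553506/85 ≈ 9.7748e+7)
33521 + h = 33521 + 8308553506/85 = 8311402791/85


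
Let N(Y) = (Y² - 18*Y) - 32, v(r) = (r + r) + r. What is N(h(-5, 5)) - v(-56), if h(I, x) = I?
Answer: 251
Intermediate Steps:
v(r) = 3*r (v(r) = 2*r + r = 3*r)
N(Y) = -32 + Y² - 18*Y
N(h(-5, 5)) - v(-56) = (-32 + (-5)² - 18*(-5)) - 3*(-56) = (-32 + 25 + 90) - 1*(-168) = 83 + 168 = 251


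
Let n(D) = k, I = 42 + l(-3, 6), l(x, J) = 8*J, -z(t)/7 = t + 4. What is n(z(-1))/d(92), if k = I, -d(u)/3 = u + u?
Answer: -15/92 ≈ -0.16304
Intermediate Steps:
z(t) = -28 - 7*t (z(t) = -7*(t + 4) = -7*(4 + t) = -28 - 7*t)
d(u) = -6*u (d(u) = -3*(u + u) = -6*u)
I = 90 (I = 42 + 8*6 = 42 + 48 = 90)
k = 90
n(D) = 90
n(z(-1))/d(92) = 90/((-6*92)) = 90/(-552) = 90*(-1/552) = -15/92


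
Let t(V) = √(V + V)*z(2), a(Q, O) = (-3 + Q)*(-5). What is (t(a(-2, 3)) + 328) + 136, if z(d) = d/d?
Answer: 464 + 5*√2 ≈ 471.07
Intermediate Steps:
a(Q, O) = 15 - 5*Q
z(d) = 1
t(V) = √2*√V (t(V) = √(V + V)*1 = √(2*V)*1 = (√2*√V)*1 = √2*√V)
(t(a(-2, 3)) + 328) + 136 = (√2*√(15 - 5*(-2)) + 328) + 136 = (√2*√(15 + 10) + 328) + 136 = (√2*√25 + 328) + 136 = (√2*5 + 328) + 136 = (5*√2 + 328) + 136 = (328 + 5*√2) + 136 = 464 + 5*√2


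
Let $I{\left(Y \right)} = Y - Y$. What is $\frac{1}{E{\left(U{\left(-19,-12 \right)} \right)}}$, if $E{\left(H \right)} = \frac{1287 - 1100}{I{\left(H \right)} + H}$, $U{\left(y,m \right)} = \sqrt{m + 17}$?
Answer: $\frac{\sqrt{5}}{187} \approx 0.011958$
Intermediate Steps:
$I{\left(Y \right)} = 0$
$U{\left(y,m \right)} = \sqrt{17 + m}$
$E{\left(H \right)} = \frac{187}{H}$ ($E{\left(H \right)} = \frac{1287 - 1100}{0 + H} = \frac{187}{H}$)
$\frac{1}{E{\left(U{\left(-19,-12 \right)} \right)}} = \frac{1}{187 \frac{1}{\sqrt{17 - 12}}} = \frac{1}{187 \frac{1}{\sqrt{5}}} = \frac{1}{187 \frac{\sqrt{5}}{5}} = \frac{1}{\frac{187}{5} \sqrt{5}} = \frac{\sqrt{5}}{187}$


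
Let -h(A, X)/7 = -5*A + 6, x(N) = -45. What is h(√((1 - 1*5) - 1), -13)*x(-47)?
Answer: 1890 - 1575*I*√5 ≈ 1890.0 - 3521.8*I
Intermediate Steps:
h(A, X) = -42 + 35*A (h(A, X) = -7*(-5*A + 6) = -7*(6 - 5*A) = -42 + 35*A)
h(√((1 - 1*5) - 1), -13)*x(-47) = (-42 + 35*√((1 - 1*5) - 1))*(-45) = (-42 + 35*√((1 - 5) - 1))*(-45) = (-42 + 35*√(-4 - 1))*(-45) = (-42 + 35*√(-5))*(-45) = (-42 + 35*(I*√5))*(-45) = (-42 + 35*I*√5)*(-45) = 1890 - 1575*I*√5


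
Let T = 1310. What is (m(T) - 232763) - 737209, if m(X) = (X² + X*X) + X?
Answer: 2463538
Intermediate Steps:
m(X) = X + 2*X² (m(X) = (X² + X²) + X = 2*X² + X = X + 2*X²)
(m(T) - 232763) - 737209 = (1310*(1 + 2*1310) - 232763) - 737209 = (1310*(1 + 2620) - 232763) - 737209 = (1310*2621 - 232763) - 737209 = (3433510 - 232763) - 737209 = 3200747 - 737209 = 2463538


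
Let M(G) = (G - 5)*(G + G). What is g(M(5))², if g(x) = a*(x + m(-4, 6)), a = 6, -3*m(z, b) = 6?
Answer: 144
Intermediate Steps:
m(z, b) = -2 (m(z, b) = -⅓*6 = -2)
M(G) = 2*G*(-5 + G) (M(G) = (-5 + G)*(2*G) = 2*G*(-5 + G))
g(x) = -12 + 6*x (g(x) = 6*(x - 2) = 6*(-2 + x) = -12 + 6*x)
g(M(5))² = (-12 + 6*(2*5*(-5 + 5)))² = (-12 + 6*(2*5*0))² = (-12 + 6*0)² = (-12 + 0)² = (-12)² = 144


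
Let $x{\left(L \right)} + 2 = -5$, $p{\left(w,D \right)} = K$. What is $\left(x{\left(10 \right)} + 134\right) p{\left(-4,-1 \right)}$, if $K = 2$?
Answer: $254$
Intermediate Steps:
$p{\left(w,D \right)} = 2$
$x{\left(L \right)} = -7$ ($x{\left(L \right)} = -2 - 5 = -7$)
$\left(x{\left(10 \right)} + 134\right) p{\left(-4,-1 \right)} = \left(-7 + 134\right) 2 = 127 \cdot 2 = 254$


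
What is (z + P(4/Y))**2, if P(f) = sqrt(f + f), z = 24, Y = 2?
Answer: 676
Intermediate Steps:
P(f) = sqrt(2)*sqrt(f) (P(f) = sqrt(2*f) = sqrt(2)*sqrt(f))
(z + P(4/Y))**2 = (24 + sqrt(2)*sqrt(4/2))**2 = (24 + sqrt(2)*sqrt(4*(1/2)))**2 = (24 + sqrt(2)*sqrt(2))**2 = (24 + 2)**2 = 26**2 = 676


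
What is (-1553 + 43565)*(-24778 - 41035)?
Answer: -2764935756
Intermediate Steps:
(-1553 + 43565)*(-24778 - 41035) = 42012*(-65813) = -2764935756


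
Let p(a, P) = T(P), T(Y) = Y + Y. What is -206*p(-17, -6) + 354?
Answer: 2826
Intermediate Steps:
T(Y) = 2*Y
p(a, P) = 2*P
-206*p(-17, -6) + 354 = -412*(-6) + 354 = -206*(-12) + 354 = 2472 + 354 = 2826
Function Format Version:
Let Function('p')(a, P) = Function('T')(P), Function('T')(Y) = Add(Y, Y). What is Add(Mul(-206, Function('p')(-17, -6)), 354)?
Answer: 2826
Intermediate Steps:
Function('T')(Y) = Mul(2, Y)
Function('p')(a, P) = Mul(2, P)
Add(Mul(-206, Function('p')(-17, -6)), 354) = Add(Mul(-206, Mul(2, -6)), 354) = Add(Mul(-206, -12), 354) = Add(2472, 354) = 2826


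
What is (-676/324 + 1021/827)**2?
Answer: 3256071844/4487258169 ≈ 0.72563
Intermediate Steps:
(-676/324 + 1021/827)**2 = (-676*1/324 + 1021*(1/827))**2 = (-169/81 + 1021/827)**2 = (-57062/66987)**2 = 3256071844/4487258169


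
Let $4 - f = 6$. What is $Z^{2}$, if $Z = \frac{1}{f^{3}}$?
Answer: $\frac{1}{64} \approx 0.015625$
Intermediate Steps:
$f = -2$ ($f = 4 - 6 = -2$)
$Z = - \frac{1}{8}$ ($Z = \frac{1}{\left(-2\right)^{3}} = \frac{1}{-8} = - \frac{1}{8} \approx -0.125$)
$Z^{2} = \left(- \frac{1}{8}\right)^{2} = \frac{1}{64}$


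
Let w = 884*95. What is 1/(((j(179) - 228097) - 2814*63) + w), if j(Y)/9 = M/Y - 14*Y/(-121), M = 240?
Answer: -21659/6956882415 ≈ -3.1133e-6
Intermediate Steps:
j(Y) = 2160/Y + 126*Y/121 (j(Y) = 9*(240/Y - 14*Y/(-121)) = 9*(240/Y - 14*Y*(-1/121)) = 9*(240/Y + 14*Y/121) = 2160/Y + 126*Y/121)
w = 83980
1/(((j(179) - 228097) - 2814*63) + w) = 1/((((2160/179 + (126/121)*179) - 228097) - 2814*63) + 83980) = 1/((((2160*(1/179) + 22554/121) - 228097) - 177282) + 83980) = 1/((((2160/179 + 22554/121) - 228097) - 177282) + 83980) = 1/(((4298526/21659 - 228097) - 177282) + 83980) = 1/((-4936054397/21659 - 177282) + 83980) = 1/(-8775805235/21659 + 83980) = 1/(-6956882415/21659) = -21659/6956882415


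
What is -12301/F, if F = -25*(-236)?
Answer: -12301/5900 ≈ -2.0849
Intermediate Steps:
F = 5900
-12301/F = -12301/5900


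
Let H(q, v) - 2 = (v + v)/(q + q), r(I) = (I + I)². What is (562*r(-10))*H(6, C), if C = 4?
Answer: 1798400/3 ≈ 5.9947e+5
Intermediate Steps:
r(I) = 4*I² (r(I) = (2*I)² = 4*I²)
H(q, v) = 2 + v/q (H(q, v) = 2 + (v + v)/(q + q) = 2 + (2*v)/((2*q)) = 2 + (2*v)*(1/(2*q)) = 2 + v/q)
(562*r(-10))*H(6, C) = (562*(4*(-10)²))*(2 + 4/6) = (562*(4*100))*(2 + 4*(⅙)) = (562*400)*(2 + ⅔) = 224800*(8/3) = 1798400/3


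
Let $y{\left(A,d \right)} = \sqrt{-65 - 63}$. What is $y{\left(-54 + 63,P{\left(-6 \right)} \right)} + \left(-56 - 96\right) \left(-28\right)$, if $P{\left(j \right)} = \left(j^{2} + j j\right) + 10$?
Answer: $4256 + 8 i \sqrt{2} \approx 4256.0 + 11.314 i$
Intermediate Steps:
$P{\left(j \right)} = 10 + 2 j^{2}$ ($P{\left(j \right)} = \left(j^{2} + j^{2}\right) + 10 = 2 j^{2} + 10 = 10 + 2 j^{2}$)
$y{\left(A,d \right)} = 8 i \sqrt{2}$ ($y{\left(A,d \right)} = \sqrt{-65 - 63} = \sqrt{-128} = 8 i \sqrt{2}$)
$y{\left(-54 + 63,P{\left(-6 \right)} \right)} + \left(-56 - 96\right) \left(-28\right) = 8 i \sqrt{2} + \left(-56 - 96\right) \left(-28\right) = 8 i \sqrt{2} - -4256 = 8 i \sqrt{2} + 4256 = 4256 + 8 i \sqrt{2}$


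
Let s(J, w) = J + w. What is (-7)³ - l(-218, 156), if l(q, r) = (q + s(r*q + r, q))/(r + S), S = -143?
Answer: 29829/13 ≈ 2294.5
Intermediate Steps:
l(q, r) = (r + 2*q + q*r)/(-143 + r) (l(q, r) = (q + ((r*q + r) + q))/(r - 143) = (q + ((q*r + r) + q))/(-143 + r) = (q + ((r + q*r) + q))/(-143 + r) = (q + (q + r + q*r))/(-143 + r) = (r + 2*q + q*r)/(-143 + r))
(-7)³ - l(-218, 156) = (-7)³ - (2*(-218) + 156*(1 - 218))/(-143 + 156) = -343 - (-436 + 156*(-217))/13 = -343 - (-436 - 33852)/13 = -343 - (-34288)/13 = -343 - 1*(-34288/13) = -343 + 34288/13 = 29829/13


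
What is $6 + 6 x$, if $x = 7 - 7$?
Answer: $6$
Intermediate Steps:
$x = 0$ ($x = 7 - 7 = 0$)
$6 + 6 x = 6 + 6 \cdot 0 = 6 + 0 = 6$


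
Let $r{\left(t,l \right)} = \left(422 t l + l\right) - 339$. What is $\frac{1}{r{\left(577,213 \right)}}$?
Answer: $\frac{1}{51864096} \approx 1.9281 \cdot 10^{-8}$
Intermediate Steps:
$r{\left(t,l \right)} = -339 + l + 422 l t$ ($r{\left(t,l \right)} = \left(422 l t + l\right) - 339 = \left(l + 422 l t\right) - 339 = -339 + l + 422 l t$)
$\frac{1}{r{\left(577,213 \right)}} = \frac{1}{-339 + 213 + 422 \cdot 213 \cdot 577} = \frac{1}{-339 + 213 + 51864222} = \frac{1}{51864096}$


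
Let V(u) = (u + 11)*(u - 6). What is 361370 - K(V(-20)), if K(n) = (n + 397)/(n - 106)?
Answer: 46254729/128 ≈ 3.6137e+5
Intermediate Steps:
V(u) = (-6 + u)*(11 + u) (V(u) = (11 + u)*(-6 + u) = (-6 + u)*(11 + u))
K(n) = (397 + n)/(-106 + n)
361370 - K(V(-20)) = 361370 - (397 + (-66 + (-20)² + 5*(-20)))/(-106 + (-66 + (-20)² + 5*(-20))) = 361370 - (397 + (-66 + 400 - 100))/(-106 + (-66 + 400 - 100)) = 361370 - (397 + 234)/(-106 + 234) = 361370 - 631/128 = 46254729/128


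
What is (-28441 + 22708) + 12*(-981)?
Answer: -17505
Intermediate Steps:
(-28441 + 22708) + 12*(-981) = -5733 - 11772 = -17505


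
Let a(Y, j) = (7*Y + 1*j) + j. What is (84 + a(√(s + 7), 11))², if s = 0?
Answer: 11579 + 1484*√7 ≈ 15505.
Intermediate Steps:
a(Y, j) = 2*j + 7*Y (a(Y, j) = (7*Y + j) + j = (j + 7*Y) + j = 2*j + 7*Y)
(84 + a(√(s + 7), 11))² = (84 + (2*11 + 7*√(0 + 7)))² = (84 + (22 + 7*√7))² = (106 + 7*√7)²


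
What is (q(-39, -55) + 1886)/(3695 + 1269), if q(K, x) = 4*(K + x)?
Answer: 755/2482 ≈ 0.30419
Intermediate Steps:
q(K, x) = 4*K + 4*x
(q(-39, -55) + 1886)/(3695 + 1269) = ((4*(-39) + 4*(-55)) + 1886)/(3695 + 1269) = ((-156 - 220) + 1886)/4964 = (-376 + 1886)*(1/4964) = 1510*(1/4964) = 755/2482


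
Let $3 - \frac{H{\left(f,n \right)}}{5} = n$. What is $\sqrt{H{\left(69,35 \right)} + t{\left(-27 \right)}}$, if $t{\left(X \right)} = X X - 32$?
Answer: $\sqrt{537} \approx 23.173$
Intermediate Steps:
$H{\left(f,n \right)} = 15 - 5 n$
$t{\left(X \right)} = -32 + X^{2}$ ($t{\left(X \right)} = X^{2} - 32 = -32 + X^{2}$)
$\sqrt{H{\left(69,35 \right)} + t{\left(-27 \right)}} = \sqrt{\left(15 - 175\right) - \left(32 - \left(-27\right)^{2}\right)} = \sqrt{\left(15 - 175\right) + \left(-32 + 729\right)} = \sqrt{-160 + 697} = \sqrt{537}$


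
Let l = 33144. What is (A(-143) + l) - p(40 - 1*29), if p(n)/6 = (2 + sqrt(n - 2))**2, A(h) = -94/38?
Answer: 626839/19 ≈ 32992.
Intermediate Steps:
A(h) = -47/19 (A(h) = -94*1/38 = -47/19)
p(n) = 6*(2 + sqrt(-2 + n))**2 (p(n) = 6*(2 + sqrt(n - 2))**2 = 6*(2 + sqrt(-2 + n))**2)
(A(-143) + l) - p(40 - 1*29) = (-47/19 + 33144) - 6*(2 + sqrt(-2 + (40 - 1*29)))**2 = 629689/19 - 6*(2 + sqrt(-2 + (40 - 29)))**2 = 629689/19 - 6*(2 + sqrt(-2 + 11))**2 = 629689/19 - 6*(2 + sqrt(9))**2 = 629689/19 - 6*(2 + 3)**2 = 629689/19 - 6*5**2 = 629689/19 - 6*25 = 629689/19 - 1*150 = 629689/19 - 150 = 626839/19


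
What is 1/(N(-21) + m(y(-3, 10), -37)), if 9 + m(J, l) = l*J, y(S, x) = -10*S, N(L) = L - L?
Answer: -1/1119 ≈ -0.00089366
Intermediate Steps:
N(L) = 0
m(J, l) = -9 + J*l (m(J, l) = -9 + l*J = -9 + J*l)
1/(N(-21) + m(y(-3, 10), -37)) = 1/(0 + (-9 - 10*(-3)*(-37))) = 1/(0 + (-9 + 30*(-37))) = 1/(0 + (-9 - 1110)) = 1/(0 - 1119) = 1/(-1119) = -1/1119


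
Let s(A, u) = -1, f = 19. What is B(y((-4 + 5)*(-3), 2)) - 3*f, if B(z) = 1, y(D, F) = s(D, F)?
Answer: -56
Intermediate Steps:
y(D, F) = -1
B(y((-4 + 5)*(-3), 2)) - 3*f = 1 - 3*19 = 1 - 57 = -56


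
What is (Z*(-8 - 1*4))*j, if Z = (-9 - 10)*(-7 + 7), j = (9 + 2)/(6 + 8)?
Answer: 0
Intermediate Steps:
j = 11/14 ≈ 0.78571
Z = 0 (Z = -19*0 = 0)
(Z*(-8 - 1*4))*j = (0*(-8 - 1*4))*(11/14) = (0*(-8 - 4))*(11/14) = (0*(-12))*(11/14) = 0*(11/14) = 0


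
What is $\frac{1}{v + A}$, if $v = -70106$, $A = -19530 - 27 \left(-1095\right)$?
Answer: $- \frac{1}{60071} \approx -1.6647 \cdot 10^{-5}$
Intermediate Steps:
$A = 10035$ ($A = -19530 - -29565 = -19530 + 29565 = 10035$)
$\frac{1}{v + A} = \frac{1}{-70106 + 10035} = \frac{1}{-60071} = - \frac{1}{60071}$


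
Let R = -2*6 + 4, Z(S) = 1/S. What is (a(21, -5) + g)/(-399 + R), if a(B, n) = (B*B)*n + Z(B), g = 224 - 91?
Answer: 43511/8547 ≈ 5.0908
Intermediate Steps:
g = 133
a(B, n) = 1/B + n*B² (a(B, n) = (B*B)*n + 1/B = B²*n + 1/B = n*B² + 1/B = 1/B + n*B²)
R = -8 (R = -12 + 4 = -8)
(a(21, -5) + g)/(-399 + R) = ((1 - 5*21³)/21 + 133)/(-399 - 8) = ((1 - 5*9261)/21 + 133)/(-407) = ((1 - 46305)/21 + 133)*(-1/407) = ((1/21)*(-46304) + 133)*(-1/407) = (-46304/21 + 133)*(-1/407) = -43511/21*(-1/407) = 43511/8547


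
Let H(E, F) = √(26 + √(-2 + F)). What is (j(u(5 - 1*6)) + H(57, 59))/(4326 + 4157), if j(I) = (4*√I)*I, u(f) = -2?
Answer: √(26 + √57)/8483 - 8*I*√2/8483 ≈ 0.0006828 - 0.0013337*I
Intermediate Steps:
j(I) = 4*I^(3/2)
(j(u(5 - 1*6)) + H(57, 59))/(4326 + 4157) = (4*(-2)^(3/2) + √(26 + √(-2 + 59)))/(4326 + 4157) = (4*(-2*I*√2) + √(26 + √57))/8483 = (-8*I*√2 + √(26 + √57))*(1/8483) = (√(26 + √57) - 8*I*√2)*(1/8483) = √(26 + √57)/8483 - 8*I*√2/8483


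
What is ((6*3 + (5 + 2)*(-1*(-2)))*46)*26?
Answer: 38272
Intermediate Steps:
((6*3 + (5 + 2)*(-1*(-2)))*46)*26 = ((18 + 7*2)*46)*26 = ((18 + 14)*46)*26 = (32*46)*26 = 1472*26 = 38272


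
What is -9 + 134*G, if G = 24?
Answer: 3207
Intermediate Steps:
-9 + 134*G = -9 + 134*24 = -9 + 3216 = 3207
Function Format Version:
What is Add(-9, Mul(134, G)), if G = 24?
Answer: 3207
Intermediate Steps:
Add(-9, Mul(134, G)) = Add(-9, Mul(134, 24)) = Add(-9, 3216) = 3207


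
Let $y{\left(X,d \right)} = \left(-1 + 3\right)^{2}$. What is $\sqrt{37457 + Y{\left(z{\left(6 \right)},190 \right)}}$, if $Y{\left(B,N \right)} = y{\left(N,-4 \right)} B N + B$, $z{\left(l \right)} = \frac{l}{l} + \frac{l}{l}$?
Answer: $3 \sqrt{4331} \approx 197.43$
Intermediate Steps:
$y{\left(X,d \right)} = 4$ ($y{\left(X,d \right)} = 2^{2} = 4$)
$z{\left(l \right)} = 2$ ($z{\left(l \right)} = 1 + 1 = 2$)
$Y{\left(B,N \right)} = B + 4 B N$ ($Y{\left(B,N \right)} = 4 B N + B = B + 4 B N$)
$\sqrt{37457 + Y{\left(z{\left(6 \right)},190 \right)}} = \sqrt{37457 + 2 \left(1 + 4 \cdot 190\right)} = \sqrt{37457 + 2 \left(1 + 760\right)} = \sqrt{37457 + 2 \cdot 761} = \sqrt{37457 + 1522} = \sqrt{38979} = 3 \sqrt{4331}$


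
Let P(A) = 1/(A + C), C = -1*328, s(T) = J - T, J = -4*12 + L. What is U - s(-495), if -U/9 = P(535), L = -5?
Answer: -10167/23 ≈ -442.04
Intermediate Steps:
J = -53 (J = -4*12 - 5 = -48 - 5 = -53)
s(T) = -53 - T
C = -328
P(A) = 1/(-328 + A) (P(A) = 1/(A - 328) = 1/(-328 + A))
U = -1/23 (U = -9/(-328 + 535) = -9/207 = -9*1/207 = -1/23 ≈ -0.043478)
U - s(-495) = -1/23 - (-53 - 1*(-495)) = -1/23 - (-53 + 495) = -1/23 - 1*442 = -1/23 - 442 = -10167/23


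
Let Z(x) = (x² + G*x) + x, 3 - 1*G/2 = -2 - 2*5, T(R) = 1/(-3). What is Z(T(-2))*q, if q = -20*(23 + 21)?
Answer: 80960/9 ≈ 8995.6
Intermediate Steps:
T(R) = -⅓ (T(R) = 1*(-⅓) = -⅓)
G = 30 (G = 6 - 2*(-2 - 2*5) = 6 - 2*(-2 - 10) = 6 - 2*(-12) = 6 + 24 = 30)
Z(x) = x² + 31*x (Z(x) = (x² + 30*x) + x = x² + 31*x)
q = -880 (q = -20*44 = -880)
Z(T(-2))*q = -(31 - ⅓)/3*(-880) = -⅓*92/3*(-880) = -92/9*(-880) = 80960/9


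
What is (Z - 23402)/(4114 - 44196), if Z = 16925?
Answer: 6477/40082 ≈ 0.16159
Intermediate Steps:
(Z - 23402)/(4114 - 44196) = (16925 - 23402)/(4114 - 44196) = -6477/(-40082) = -6477*(-1/40082) = 6477/40082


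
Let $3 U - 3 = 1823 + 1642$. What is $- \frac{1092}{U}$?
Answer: $- \frac{273}{289} \approx -0.94464$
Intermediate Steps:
$U = 1156$ ($U = 1 + \frac{1823 + 1642}{3} = 1 + \frac{1}{3} \cdot 3465 = 1 + 1155 = 1156$)
$- \frac{1092}{U} = - \frac{1092}{1156} = \left(-1092\right) \frac{1}{1156} = - \frac{273}{289}$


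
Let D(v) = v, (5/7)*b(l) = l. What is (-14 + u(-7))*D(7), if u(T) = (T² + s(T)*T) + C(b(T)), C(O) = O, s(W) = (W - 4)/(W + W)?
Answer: 1379/10 ≈ 137.90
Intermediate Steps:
s(W) = (-4 + W)/(2*W) (s(W) = (-4 + W)/((2*W)) = (-4 + W)*(1/(2*W)) = (-4 + W)/(2*W))
b(l) = 7*l/5
u(T) = -2 + T² + 19*T/10 (u(T) = (T² + ((-4 + T)/(2*T))*T) + 7*T/5 = (T² + (-2 + T/2)) + 7*T/5 = (-2 + T² + T/2) + 7*T/5 = -2 + T² + 19*T/10)
(-14 + u(-7))*D(7) = (-14 + (-2 + (-7)² + (19/10)*(-7)))*7 = (-14 + (-2 + 49 - 133/10))*7 = (-14 + 337/10)*7 = (197/10)*7 = 1379/10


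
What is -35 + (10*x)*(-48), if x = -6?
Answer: 2845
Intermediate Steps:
-35 + (10*x)*(-48) = -35 + (10*(-6))*(-48) = -35 - 60*(-48) = -35 + 2880 = 2845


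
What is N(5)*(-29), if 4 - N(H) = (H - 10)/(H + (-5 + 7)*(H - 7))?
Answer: -261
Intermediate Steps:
N(H) = 4 - (-10 + H)/(-14 + 3*H) (N(H) = 4 - (H - 10)/(H + (-5 + 7)*(H - 7)) = 4 - (-10 + H)/(H + 2*(-7 + H)) = 4 - (-10 + H)/(H + (-14 + 2*H)) = 4 - (-10 + H)/(-14 + 3*H))
N(5)*(-29) = ((-46 + 11*5)/(-14 + 3*5))*(-29) = ((-46 + 55)/(-14 + 15))*(-29) = (9/1)*(-29) = (1*9)*(-29) = 9*(-29) = -261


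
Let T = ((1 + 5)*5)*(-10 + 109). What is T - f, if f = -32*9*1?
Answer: 3258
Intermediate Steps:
T = 2970 (T = (6*5)*99 = 30*99 = 2970)
f = -288 (f = -288*1 = -288)
T - f = 2970 - 1*(-288) = 2970 + 288 = 3258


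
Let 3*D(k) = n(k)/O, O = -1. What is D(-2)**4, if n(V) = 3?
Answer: 1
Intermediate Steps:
D(k) = -1 (D(k) = (3/(-1))/3 = (3*(-1))/3 = (1/3)*(-3) = -1)
D(-2)**4 = (-1)**4 = 1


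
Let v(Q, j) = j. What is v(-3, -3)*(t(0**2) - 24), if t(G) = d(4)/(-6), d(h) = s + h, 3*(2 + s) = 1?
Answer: 439/6 ≈ 73.167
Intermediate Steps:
s = -5/3 (s = -2 + (1/3)*1 = -2 + 1/3 = -5/3 ≈ -1.6667)
d(h) = -5/3 + h
t(G) = -7/18 (t(G) = (-5/3 + 4)/(-6) = (7/3)*(-1/6) = -7/18)
v(-3, -3)*(t(0**2) - 24) = -3*(-7/18 - 24) = -3*(-439/18) = 439/6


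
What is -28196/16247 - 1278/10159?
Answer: -43886690/23579039 ≈ -1.8613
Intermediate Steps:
-28196/16247 - 1278/10159 = -28196*1/16247 - 1278*1/10159 = -4028/2321 - 1278/10159 = -43886690/23579039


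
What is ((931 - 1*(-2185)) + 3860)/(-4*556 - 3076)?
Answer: -1744/1325 ≈ -1.3162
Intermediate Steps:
((931 - 1*(-2185)) + 3860)/(-4*556 - 3076) = ((931 + 2185) + 3860)/(-2224 - 3076) = (3116 + 3860)/(-5300) = 6976*(-1/5300) = -1744/1325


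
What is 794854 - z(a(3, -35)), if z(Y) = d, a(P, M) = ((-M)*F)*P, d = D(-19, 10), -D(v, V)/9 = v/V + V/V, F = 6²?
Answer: 7948459/10 ≈ 7.9485e+5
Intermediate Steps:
F = 36
D(v, V) = -9 - 9*v/V (D(v, V) = -9*(v/V + V/V) = -9*(v/V + 1) = -9*(1 + v/V) = -9 - 9*v/V)
d = 81/10 (d = -9 - 9*(-19)/10 = -9 - 9*(-19)*⅒ = -9 + 171/10 = 81/10 ≈ 8.1000)
a(P, M) = -36*M*P (a(P, M) = (-M*36)*P = (-36*M)*P = -36*M*P)
z(Y) = 81/10
794854 - z(a(3, -35)) = 794854 - 1*81/10 = 794854 - 81/10 = 7948459/10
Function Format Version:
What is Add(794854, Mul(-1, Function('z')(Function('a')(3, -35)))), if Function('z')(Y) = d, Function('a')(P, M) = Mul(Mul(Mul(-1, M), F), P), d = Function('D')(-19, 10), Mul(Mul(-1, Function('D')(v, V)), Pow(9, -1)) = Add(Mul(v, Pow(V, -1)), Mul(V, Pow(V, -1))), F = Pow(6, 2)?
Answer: Rational(7948459, 10) ≈ 7.9485e+5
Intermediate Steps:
F = 36
Function('D')(v, V) = Add(-9, Mul(-9, v, Pow(V, -1))) (Function('D')(v, V) = Mul(-9, Add(Mul(v, Pow(V, -1)), Mul(V, Pow(V, -1)))) = Mul(-9, Add(Mul(v, Pow(V, -1)), 1)) = Mul(-9, Add(1, Mul(v, Pow(V, -1)))) = Add(-9, Mul(-9, v, Pow(V, -1))))
d = Rational(81, 10) (d = Add(-9, Mul(-9, -19, Pow(10, -1))) = Add(-9, Mul(-9, -19, Rational(1, 10))) = Add(-9, Rational(171, 10)) = Rational(81, 10) ≈ 8.1000)
Function('a')(P, M) = Mul(-36, M, P) (Function('a')(P, M) = Mul(Mul(Mul(-1, M), 36), P) = Mul(Mul(-36, M), P) = Mul(-36, M, P))
Function('z')(Y) = Rational(81, 10)
Add(794854, Mul(-1, Function('z')(Function('a')(3, -35)))) = Add(794854, Mul(-1, Rational(81, 10))) = Add(794854, Rational(-81, 10)) = Rational(7948459, 10)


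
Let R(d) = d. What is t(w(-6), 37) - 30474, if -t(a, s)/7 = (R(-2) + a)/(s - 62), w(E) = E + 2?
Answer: -761892/25 ≈ -30476.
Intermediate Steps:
w(E) = 2 + E
t(a, s) = -7*(-2 + a)/(-62 + s) (t(a, s) = -7*(-2 + a)/(s - 62) = -7*(-2 + a)/(-62 + s))
t(w(-6), 37) - 30474 = 7*(2 - (2 - 6))/(-62 + 37) - 30474 = 7*(2 - 1*(-4))/(-25) - 30474 = 7*(-1/25)*(2 + 4) - 30474 = 7*(-1/25)*6 - 30474 = -42/25 - 30474 = -761892/25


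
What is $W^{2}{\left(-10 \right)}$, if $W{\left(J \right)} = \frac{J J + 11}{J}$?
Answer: $\frac{12321}{100} \approx 123.21$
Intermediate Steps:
$W{\left(J \right)} = \frac{11 + J^{2}}{J}$ ($W{\left(J \right)} = \frac{J^{2} + 11}{J} = \frac{11 + J^{2}}{J}$)
$W^{2}{\left(-10 \right)} = \left(-10 + \frac{11}{-10}\right)^{2} = \left(-10 + 11 \left(- \frac{1}{10}\right)\right)^{2} = \left(-10 - \frac{11}{10}\right)^{2} = \left(- \frac{111}{10}\right)^{2} = \frac{12321}{100}$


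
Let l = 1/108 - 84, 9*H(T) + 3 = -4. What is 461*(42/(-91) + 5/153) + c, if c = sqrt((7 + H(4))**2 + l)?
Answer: -393233/1989 + I*sqrt(14669)/18 ≈ -197.7 + 6.7286*I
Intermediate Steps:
H(T) = -7/9 (H(T) = -1/3 + (1/9)*(-4) = -1/3 - 4/9 = -7/9)
l = -9071/108 (l = 1/108 - 84 = -9071/108 ≈ -83.991)
c = I*sqrt(14669)/18 (c = sqrt((7 - 7/9)**2 - 9071/108) = sqrt((56/9)**2 - 9071/108) = sqrt(3136/81 - 9071/108) = sqrt(-14669/324) = I*sqrt(14669)/18 ≈ 6.7286*I)
461*(42/(-91) + 5/153) + c = 461*(42/(-91) + 5/153) + I*sqrt(14669)/18 = 461*(42*(-1/91) + 5*(1/153)) + I*sqrt(14669)/18 = 461*(-6/13 + 5/153) + I*sqrt(14669)/18 = 461*(-853/1989) + I*sqrt(14669)/18 = -393233/1989 + I*sqrt(14669)/18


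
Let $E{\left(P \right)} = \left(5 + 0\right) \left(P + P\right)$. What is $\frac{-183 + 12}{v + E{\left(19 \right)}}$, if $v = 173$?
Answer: $- \frac{57}{121} \approx -0.47107$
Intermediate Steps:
$E{\left(P \right)} = 10 P$ ($E{\left(P \right)} = 5 \cdot 2 P = 10 P$)
$\frac{-183 + 12}{v + E{\left(19 \right)}} = \frac{-183 + 12}{173 + 10 \cdot 19} = - \frac{171}{173 + 190} = - \frac{171}{363} = \left(-171\right) \frac{1}{363} = - \frac{57}{121}$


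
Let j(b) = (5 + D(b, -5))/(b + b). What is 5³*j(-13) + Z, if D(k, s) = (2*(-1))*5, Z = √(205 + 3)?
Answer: 625/26 + 4*√13 ≈ 38.461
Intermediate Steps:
Z = 4*√13 (Z = √208 = 4*√13 ≈ 14.422)
D(k, s) = -10 (D(k, s) = -2*5 = -10)
j(b) = -5/(2*b) (j(b) = (5 - 10)/(b + b) = -5*1/(2*b) = -5/(2*b))
5³*j(-13) + Z = 5³*(-5/2/(-13)) + 4*√13 = 125*(-5/2*(-1/13)) + 4*√13 = 125*(5/26) + 4*√13 = 625/26 + 4*√13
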